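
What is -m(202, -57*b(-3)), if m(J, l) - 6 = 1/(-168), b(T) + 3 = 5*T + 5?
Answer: -1007/168 ≈ -5.9940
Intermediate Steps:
b(T) = 2 + 5*T (b(T) = -3 + (5*T + 5) = -3 + (5 + 5*T) = 2 + 5*T)
m(J, l) = 1007/168 (m(J, l) = 6 + 1/(-168) = 6 - 1/168 = 1007/168)
-m(202, -57*b(-3)) = -1*1007/168 = -1007/168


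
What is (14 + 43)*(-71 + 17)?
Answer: -3078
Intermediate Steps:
(14 + 43)*(-71 + 17) = 57*(-54) = -3078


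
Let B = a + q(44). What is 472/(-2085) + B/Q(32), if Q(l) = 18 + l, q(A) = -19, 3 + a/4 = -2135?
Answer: -3578827/20850 ≈ -171.65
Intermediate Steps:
a = -8552 (a = -12 + 4*(-2135) = -12 - 8540 = -8552)
B = -8571 (B = -8552 - 19 = -8571)
472/(-2085) + B/Q(32) = 472/(-2085) - 8571/(18 + 32) = 472*(-1/2085) - 8571/50 = -472/2085 - 8571*1/50 = -472/2085 - 8571/50 = -3578827/20850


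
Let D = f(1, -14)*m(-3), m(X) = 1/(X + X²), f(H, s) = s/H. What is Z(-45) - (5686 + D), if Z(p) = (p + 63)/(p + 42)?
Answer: -17069/3 ≈ -5689.7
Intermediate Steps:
Z(p) = (63 + p)/(42 + p)
D = -7/3 (D = (-14/1)*(1/((-3)*(1 - 3))) = (-14*1)*(-⅓/(-2)) = -(-14)*(-1)/(3*2) = -14*⅙ = -7/3 ≈ -2.3333)
Z(-45) - (5686 + D) = (63 - 45)/(42 - 45) - (5686 - 7/3) = 18/(-3) - 1*17051/3 = -⅓*18 - 17051/3 = -6 - 17051/3 = -17069/3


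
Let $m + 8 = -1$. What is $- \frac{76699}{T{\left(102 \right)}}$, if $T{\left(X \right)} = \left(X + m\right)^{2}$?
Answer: $- \frac{76699}{8649} \approx -8.868$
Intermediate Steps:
$m = -9$ ($m = -8 - 1 = -9$)
$T{\left(X \right)} = \left(-9 + X\right)^{2}$ ($T{\left(X \right)} = \left(X - 9\right)^{2} = \left(-9 + X\right)^{2}$)
$- \frac{76699}{T{\left(102 \right)}} = - \frac{76699}{\left(-9 + 102\right)^{2}} = - \frac{76699}{93^{2}} = - \frac{76699}{8649}$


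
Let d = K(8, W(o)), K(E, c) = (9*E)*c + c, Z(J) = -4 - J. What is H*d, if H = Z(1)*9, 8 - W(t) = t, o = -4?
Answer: -39420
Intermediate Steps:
W(t) = 8 - t
K(E, c) = c + 9*E*c (K(E, c) = 9*E*c + c = c + 9*E*c)
d = 876 (d = (8 - 1*(-4))*(1 + 9*8) = (8 + 4)*(1 + 72) = 12*73 = 876)
H = -45 (H = (-4 - 1*1)*9 = (-4 - 1)*9 = -5*9 = -45)
H*d = -45*876 = -39420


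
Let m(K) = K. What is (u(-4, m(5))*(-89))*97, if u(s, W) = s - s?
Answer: 0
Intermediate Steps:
u(s, W) = 0
(u(-4, m(5))*(-89))*97 = (0*(-89))*97 = 0*97 = 0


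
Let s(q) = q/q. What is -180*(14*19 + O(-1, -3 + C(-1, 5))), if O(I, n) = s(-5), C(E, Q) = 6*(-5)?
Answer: -48060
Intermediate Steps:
s(q) = 1
C(E, Q) = -30
O(I, n) = 1
-180*(14*19 + O(-1, -3 + C(-1, 5))) = -180*(14*19 + 1) = -180*(266 + 1) = -180*267 = -48060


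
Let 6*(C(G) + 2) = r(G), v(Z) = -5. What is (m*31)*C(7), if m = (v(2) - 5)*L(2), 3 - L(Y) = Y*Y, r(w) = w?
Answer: -775/3 ≈ -258.33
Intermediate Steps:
L(Y) = 3 - Y² (L(Y) = 3 - Y*Y = 3 - Y²)
m = 10 (m = (-5 - 5)*(3 - 1*2²) = -10*(3 - 1*4) = -10*(3 - 4) = -10*(-1) = 10)
C(G) = -2 + G/6
(m*31)*C(7) = (10*31)*(-2 + (⅙)*7) = 310*(-2 + 7/6) = 310*(-⅚) = -775/3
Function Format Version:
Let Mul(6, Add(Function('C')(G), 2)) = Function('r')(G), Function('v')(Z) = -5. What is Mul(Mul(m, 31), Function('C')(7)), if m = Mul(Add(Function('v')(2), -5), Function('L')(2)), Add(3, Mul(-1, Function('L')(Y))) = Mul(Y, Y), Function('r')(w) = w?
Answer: Rational(-775, 3) ≈ -258.33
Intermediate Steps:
Function('L')(Y) = Add(3, Mul(-1, Pow(Y, 2))) (Function('L')(Y) = Add(3, Mul(-1, Mul(Y, Y))) = Add(3, Mul(-1, Pow(Y, 2))))
m = 10 (m = Mul(Add(-5, -5), Add(3, Mul(-1, Pow(2, 2)))) = Mul(-10, Add(3, Mul(-1, 4))) = Mul(-10, Add(3, -4)) = Mul(-10, -1) = 10)
Function('C')(G) = Add(-2, Mul(Rational(1, 6), G))
Mul(Mul(m, 31), Function('C')(7)) = Mul(Mul(10, 31), Add(-2, Mul(Rational(1, 6), 7))) = Mul(310, Add(-2, Rational(7, 6))) = Mul(310, Rational(-5, 6)) = Rational(-775, 3)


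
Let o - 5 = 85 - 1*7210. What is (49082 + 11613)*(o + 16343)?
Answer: 559789985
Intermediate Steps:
o = -7120 (o = 5 + (85 - 1*7210) = 5 + (85 - 7210) = 5 - 7125 = -7120)
(49082 + 11613)*(o + 16343) = (49082 + 11613)*(-7120 + 16343) = 60695*9223 = 559789985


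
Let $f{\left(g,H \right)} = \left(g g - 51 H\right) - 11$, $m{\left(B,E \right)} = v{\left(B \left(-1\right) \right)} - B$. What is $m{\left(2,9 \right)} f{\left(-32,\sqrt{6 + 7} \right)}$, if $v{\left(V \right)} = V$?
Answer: $-4052 + 204 \sqrt{13} \approx -3316.5$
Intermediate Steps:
$m{\left(B,E \right)} = - 2 B$ ($m{\left(B,E \right)} = B \left(-1\right) - B = - B - B = - 2 B$)
$f{\left(g,H \right)} = -11 + g^{2} - 51 H$ ($f{\left(g,H \right)} = \left(g^{2} - 51 H\right) - 11 = -11 + g^{2} - 51 H$)
$m{\left(2,9 \right)} f{\left(-32,\sqrt{6 + 7} \right)} = \left(-2\right) 2 \left(-11 + \left(-32\right)^{2} - 51 \sqrt{6 + 7}\right) = - 4 \left(-11 + 1024 - 51 \sqrt{13}\right) = - 4 \left(1013 - 51 \sqrt{13}\right) = -4052 + 204 \sqrt{13}$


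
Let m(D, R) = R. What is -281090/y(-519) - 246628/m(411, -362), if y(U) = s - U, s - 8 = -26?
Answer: 10903024/90681 ≈ 120.23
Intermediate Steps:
s = -18 (s = 8 - 26 = -18)
y(U) = -18 - U
-281090/y(-519) - 246628/m(411, -362) = -281090/(-18 - 1*(-519)) - 246628/(-362) = -281090/(-18 + 519) - 246628*(-1/362) = -281090/501 + 123314/181 = 10903024/90681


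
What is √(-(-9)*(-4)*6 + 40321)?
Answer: √40105 ≈ 200.26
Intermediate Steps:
√(-(-9)*(-4)*6 + 40321) = √(-3*12*6 + 40321) = √(-36*6 + 40321) = √(-216 + 40321) = √40105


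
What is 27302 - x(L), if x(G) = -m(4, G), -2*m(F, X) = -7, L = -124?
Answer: 54611/2 ≈ 27306.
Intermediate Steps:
m(F, X) = 7/2 (m(F, X) = -1/2*(-7) = 7/2)
x(G) = -7/2 (x(G) = -1*7/2 = -7/2)
27302 - x(L) = 27302 - 1*(-7/2) = 27302 + 7/2 = 54611/2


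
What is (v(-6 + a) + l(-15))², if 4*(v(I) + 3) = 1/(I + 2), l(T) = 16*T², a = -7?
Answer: 25048443289/1936 ≈ 1.2938e+7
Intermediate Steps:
v(I) = -3 + 1/(4*(2 + I)) (v(I) = -3 + 1/(4*(I + 2)) = -3 + 1/(4*(2 + I)))
(v(-6 + a) + l(-15))² = ((-23 - 12*(-6 - 7))/(4*(2 + (-6 - 7))) + 16*(-15)²)² = ((-23 - 12*(-13))/(4*(2 - 13)) + 16*225)² = ((¼)*(-23 + 156)/(-11) + 3600)² = ((¼)*(-1/11)*133 + 3600)² = (-133/44 + 3600)² = (158267/44)² = 25048443289/1936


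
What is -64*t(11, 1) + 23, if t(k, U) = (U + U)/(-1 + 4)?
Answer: -59/3 ≈ -19.667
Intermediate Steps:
t(k, U) = 2*U/3 (t(k, U) = (2*U)/3 = (2*U)*(1/3) = 2*U/3)
-64*t(11, 1) + 23 = -128/3 + 23 = -59/3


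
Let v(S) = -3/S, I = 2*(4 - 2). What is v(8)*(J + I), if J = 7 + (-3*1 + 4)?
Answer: -9/2 ≈ -4.5000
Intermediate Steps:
I = 4 (I = 2*2 = 4)
J = 8 (J = 7 + (-3 + 4) = 7 + 1 = 8)
v(8)*(J + I) = (-3/8)*(8 + 4) = -3*1/8*12 = -3/8*12 = -9/2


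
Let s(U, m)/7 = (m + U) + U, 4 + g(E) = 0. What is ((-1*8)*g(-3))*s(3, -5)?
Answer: 224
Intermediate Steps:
g(E) = -4 (g(E) = -4 + 0 = -4)
s(U, m) = 7*m + 14*U (s(U, m) = 7*((m + U) + U) = 7*((U + m) + U) = 7*(m + 2*U) = 7*m + 14*U)
((-1*8)*g(-3))*s(3, -5) = (-1*8*(-4))*(7*(-5) + 14*3) = (-8*(-4))*(-35 + 42) = 32*7 = 224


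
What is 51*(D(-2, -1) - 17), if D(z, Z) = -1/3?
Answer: -884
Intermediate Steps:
D(z, Z) = -⅓ (D(z, Z) = -1*⅓ = -⅓)
51*(D(-2, -1) - 17) = 51*(-⅓ - 17) = 51*(-52/3) = -884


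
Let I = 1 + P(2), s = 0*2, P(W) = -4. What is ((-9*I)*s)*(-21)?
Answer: 0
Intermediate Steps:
s = 0
I = -3 (I = 1 - 4 = -3)
((-9*I)*s)*(-21) = (-9*(-3)*0)*(-21) = (27*0)*(-21) = 0*(-21) = 0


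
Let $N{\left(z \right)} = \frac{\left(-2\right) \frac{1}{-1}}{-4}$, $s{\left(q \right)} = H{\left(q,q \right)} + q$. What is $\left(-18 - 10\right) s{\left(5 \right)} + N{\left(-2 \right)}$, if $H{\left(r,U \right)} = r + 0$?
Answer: $- \frac{561}{2} \approx -280.5$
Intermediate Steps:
$H{\left(r,U \right)} = r$
$s{\left(q \right)} = 2 q$ ($s{\left(q \right)} = q + q = 2 q$)
$N{\left(z \right)} = - \frac{1}{2}$ ($N{\left(z \right)} = \left(-2\right) \left(-1\right) \left(- \frac{1}{4}\right) = 2 \left(- \frac{1}{4}\right) = - \frac{1}{2}$)
$\left(-18 - 10\right) s{\left(5 \right)} + N{\left(-2 \right)} = \left(-18 - 10\right) 2 \cdot 5 - \frac{1}{2} = \left(-18 - 10\right) 10 - \frac{1}{2} = \left(-28\right) 10 - \frac{1}{2} = -280 - \frac{1}{2} = - \frac{561}{2}$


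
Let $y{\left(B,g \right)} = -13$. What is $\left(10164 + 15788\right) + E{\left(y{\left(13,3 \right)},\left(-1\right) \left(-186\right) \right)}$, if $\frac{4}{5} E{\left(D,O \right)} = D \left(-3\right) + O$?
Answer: $\frac{104933}{4} \approx 26233.0$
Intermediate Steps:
$E{\left(D,O \right)} = - \frac{15 D}{4} + \frac{5 O}{4}$ ($E{\left(D,O \right)} = \frac{5 \left(D \left(-3\right) + O\right)}{4} = \frac{5 \left(- 3 D + O\right)}{4} = \frac{5 \left(O - 3 D\right)}{4} = - \frac{15 D}{4} + \frac{5 O}{4}$)
$\left(10164 + 15788\right) + E{\left(y{\left(13,3 \right)},\left(-1\right) \left(-186\right) \right)} = \left(10164 + 15788\right) - \left(- \frac{195}{4} - \frac{5 \left(\left(-1\right) \left(-186\right)\right)}{4}\right) = 25952 + \left(\frac{195}{4} + \frac{5}{4} \cdot 186\right) = 25952 + \left(\frac{195}{4} + \frac{465}{2}\right) = 25952 + \frac{1125}{4} = \frac{104933}{4}$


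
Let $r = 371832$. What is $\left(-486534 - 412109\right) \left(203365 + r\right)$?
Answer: $-516896757671$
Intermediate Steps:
$\left(-486534 - 412109\right) \left(203365 + r\right) = \left(-486534 - 412109\right) \left(203365 + 371832\right) = \left(-898643\right) 575197 = -516896757671$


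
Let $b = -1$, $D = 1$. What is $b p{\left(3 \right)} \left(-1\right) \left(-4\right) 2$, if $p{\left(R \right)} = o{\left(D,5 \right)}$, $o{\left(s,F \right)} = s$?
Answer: $-8$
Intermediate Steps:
$p{\left(R \right)} = 1$
$b p{\left(3 \right)} \left(-1\right) \left(-4\right) 2 = \left(-1\right) 1 \left(-1\right) \left(-4\right) 2 = - 4 \cdot 2 = \left(-1\right) 8 = -8$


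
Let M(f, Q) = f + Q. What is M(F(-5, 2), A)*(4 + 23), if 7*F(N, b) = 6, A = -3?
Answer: -405/7 ≈ -57.857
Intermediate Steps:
F(N, b) = 6/7 (F(N, b) = (1/7)*6 = 6/7)
M(f, Q) = Q + f
M(F(-5, 2), A)*(4 + 23) = (-3 + 6/7)*(4 + 23) = -15/7*27 = -405/7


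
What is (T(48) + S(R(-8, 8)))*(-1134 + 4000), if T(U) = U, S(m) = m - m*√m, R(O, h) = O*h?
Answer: -45856 + 1467392*I ≈ -45856.0 + 1.4674e+6*I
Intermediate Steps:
S(m) = m - m^(3/2)
(T(48) + S(R(-8, 8)))*(-1134 + 4000) = (48 + (-8*8 - (-8*8)^(3/2)))*(-1134 + 4000) = (48 + (-64 - (-64)^(3/2)))*2866 = (48 + (-64 - (-512)*I))*2866 = (48 + (-64 + 512*I))*2866 = (-16 + 512*I)*2866 = -45856 + 1467392*I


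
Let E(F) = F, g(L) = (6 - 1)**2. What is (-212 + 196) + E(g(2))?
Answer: 9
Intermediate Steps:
g(L) = 25 (g(L) = 5**2 = 25)
(-212 + 196) + E(g(2)) = (-212 + 196) + 25 = -16 + 25 = 9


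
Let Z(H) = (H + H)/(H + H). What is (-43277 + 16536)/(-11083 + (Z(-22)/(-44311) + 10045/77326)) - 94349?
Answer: -87383951224821555/926201507009 ≈ -94347.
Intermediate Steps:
Z(H) = 1 (Z(H) = (2*H)/((2*H)) = (2*H)*(1/(2*H)) = 1)
(-43277 + 16536)/(-11083 + (Z(-22)/(-44311) + 10045/77326)) - 94349 = (-43277 + 16536)/(-11083 + (1/(-44311) + 10045/77326)) - 94349 = -26741/(-11083 + (1*(-1/44311) + 10045*(1/77326))) - 94349 = -26741/(-11083 + (-1/44311 + 245/1886)) - 94349 = -26741/(-11083 + 10854309/83570546) - 94349 = -26741/(-926201507009/83570546) - 94349 = -26741*(-83570546/926201507009) - 94349 = 2234759970586/926201507009 - 94349 = -87383951224821555/926201507009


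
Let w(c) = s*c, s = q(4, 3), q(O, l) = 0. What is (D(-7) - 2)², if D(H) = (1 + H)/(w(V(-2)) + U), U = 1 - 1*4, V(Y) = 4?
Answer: 0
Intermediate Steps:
U = -3 (U = 1 - 4 = -3)
s = 0
w(c) = 0 (w(c) = 0*c = 0)
D(H) = -⅓ - H/3 (D(H) = (1 + H)/(0 - 3) = (1 + H)/(-3) = (1 + H)*(-⅓) = -⅓ - H/3)
(D(-7) - 2)² = ((-⅓ - ⅓*(-7)) - 2)² = ((-⅓ + 7/3) - 2)² = (2 - 2)² = 0² = 0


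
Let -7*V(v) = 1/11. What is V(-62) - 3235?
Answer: -249096/77 ≈ -3235.0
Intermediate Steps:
V(v) = -1/77 (V(v) = -1/7/11 = -1/7*1/11 = -1/77)
V(-62) - 3235 = -1/77 - 3235 = -249096/77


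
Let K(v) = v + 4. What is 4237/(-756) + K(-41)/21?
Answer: -5569/756 ≈ -7.3664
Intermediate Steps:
K(v) = 4 + v
4237/(-756) + K(-41)/21 = 4237/(-756) + (4 - 41)/21 = 4237*(-1/756) - 37*1/21 = -4237/756 - 37/21 = -5569/756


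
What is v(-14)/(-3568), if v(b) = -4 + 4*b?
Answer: 15/892 ≈ 0.016816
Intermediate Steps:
v(-14)/(-3568) = (-4 + 4*(-14))/(-3568) = (-4 - 56)*(-1/3568) = -60*(-1/3568) = 15/892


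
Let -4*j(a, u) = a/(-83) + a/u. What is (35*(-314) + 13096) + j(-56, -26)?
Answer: 2271611/1079 ≈ 2105.3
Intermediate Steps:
j(a, u) = a/332 - a/(4*u) (j(a, u) = -(a/(-83) + a/u)/4 = -(a*(-1/83) + a/u)/4 = -(-a/83 + a/u)/4 = a/332 - a/(4*u))
(35*(-314) + 13096) + j(-56, -26) = (35*(-314) + 13096) + (1/332)*(-56)*(-83 - 26)/(-26) = (-10990 + 13096) + (1/332)*(-56)*(-1/26)*(-109) = 2106 - 763/1079 = 2271611/1079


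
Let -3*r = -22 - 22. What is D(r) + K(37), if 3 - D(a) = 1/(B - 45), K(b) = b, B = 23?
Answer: 881/22 ≈ 40.045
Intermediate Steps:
r = 44/3 (r = -(-22 - 22)/3 = -⅓*(-44) = 44/3 ≈ 14.667)
D(a) = 67/22 (D(a) = 3 - 1/(23 - 45) = 3 - 1/(-22) = 3 - 1*(-1/22) = 3 + 1/22 = 67/22)
D(r) + K(37) = 67/22 + 37 = 881/22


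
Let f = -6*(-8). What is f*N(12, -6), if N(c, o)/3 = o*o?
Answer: 5184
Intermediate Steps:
N(c, o) = 3*o² (N(c, o) = 3*(o*o) = 3*o²)
f = 48
f*N(12, -6) = 48*(3*(-6)²) = 48*(3*36) = 48*108 = 5184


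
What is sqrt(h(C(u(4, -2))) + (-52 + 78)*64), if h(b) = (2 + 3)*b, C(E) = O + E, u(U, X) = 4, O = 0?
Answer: 2*sqrt(421) ≈ 41.037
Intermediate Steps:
C(E) = E (C(E) = 0 + E = E)
h(b) = 5*b
sqrt(h(C(u(4, -2))) + (-52 + 78)*64) = sqrt(5*4 + (-52 + 78)*64) = sqrt(20 + 26*64) = sqrt(20 + 1664) = sqrt(1684) = 2*sqrt(421)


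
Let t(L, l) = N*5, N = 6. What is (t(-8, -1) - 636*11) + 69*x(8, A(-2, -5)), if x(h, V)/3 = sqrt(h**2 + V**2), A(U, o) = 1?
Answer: -6966 + 207*sqrt(65) ≈ -5297.1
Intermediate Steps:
t(L, l) = 30 (t(L, l) = 6*5 = 30)
x(h, V) = 3*sqrt(V**2 + h**2) (x(h, V) = 3*sqrt(h**2 + V**2) = 3*sqrt(V**2 + h**2))
(t(-8, -1) - 636*11) + 69*x(8, A(-2, -5)) = (30 - 636*11) + 69*(3*sqrt(1**2 + 8**2)) = (30 - 106*66) + 69*(3*sqrt(1 + 64)) = (30 - 6996) + 69*(3*sqrt(65)) = -6966 + 207*sqrt(65)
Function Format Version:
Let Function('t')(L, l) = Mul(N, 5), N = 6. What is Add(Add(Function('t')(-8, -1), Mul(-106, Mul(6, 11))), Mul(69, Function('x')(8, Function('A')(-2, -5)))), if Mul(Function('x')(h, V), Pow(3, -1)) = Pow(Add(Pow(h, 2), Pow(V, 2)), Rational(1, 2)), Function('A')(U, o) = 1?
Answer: Add(-6966, Mul(207, Pow(65, Rational(1, 2)))) ≈ -5297.1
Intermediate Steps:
Function('t')(L, l) = 30 (Function('t')(L, l) = Mul(6, 5) = 30)
Function('x')(h, V) = Mul(3, Pow(Add(Pow(V, 2), Pow(h, 2)), Rational(1, 2))) (Function('x')(h, V) = Mul(3, Pow(Add(Pow(h, 2), Pow(V, 2)), Rational(1, 2))) = Mul(3, Pow(Add(Pow(V, 2), Pow(h, 2)), Rational(1, 2))))
Add(Add(Function('t')(-8, -1), Mul(-106, Mul(6, 11))), Mul(69, Function('x')(8, Function('A')(-2, -5)))) = Add(Add(30, Mul(-106, Mul(6, 11))), Mul(69, Mul(3, Pow(Add(Pow(1, 2), Pow(8, 2)), Rational(1, 2))))) = Add(Add(30, Mul(-106, 66)), Mul(69, Mul(3, Pow(Add(1, 64), Rational(1, 2))))) = Add(Add(30, -6996), Mul(69, Mul(3, Pow(65, Rational(1, 2))))) = Add(-6966, Mul(207, Pow(65, Rational(1, 2))))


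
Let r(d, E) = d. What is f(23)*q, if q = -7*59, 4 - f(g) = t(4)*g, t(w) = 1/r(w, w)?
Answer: 2891/4 ≈ 722.75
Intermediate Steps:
t(w) = 1/w
f(g) = 4 - g/4
q = -413
f(23)*q = (4 - 1/4*23)*(-413) = (4 - 23/4)*(-413) = -7/4*(-413) = 2891/4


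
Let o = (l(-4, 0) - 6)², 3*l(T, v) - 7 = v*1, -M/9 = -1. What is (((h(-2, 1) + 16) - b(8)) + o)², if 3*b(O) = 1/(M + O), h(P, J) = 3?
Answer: 24611521/23409 ≈ 1051.4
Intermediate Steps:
M = 9 (M = -9*(-1) = 9)
b(O) = 1/(3*(9 + O))
l(T, v) = 7/3 + v/3 (l(T, v) = 7/3 + (v*1)/3 = 7/3 + v/3)
o = 121/9 (o = ((7/3 + (⅓)*0) - 6)² = ((7/3 + 0) - 6)² = (7/3 - 6)² = (-11/3)² = 121/9 ≈ 13.444)
(((h(-2, 1) + 16) - b(8)) + o)² = (((3 + 16) - 1/(3*(9 + 8))) + 121/9)² = ((19 - 1/(3*17)) + 121/9)² = ((19 - 1*1/51) + 121/9)² = ((19 - 1/51) + 121/9)² = (968/51 + 121/9)² = (4961/153)² = 24611521/23409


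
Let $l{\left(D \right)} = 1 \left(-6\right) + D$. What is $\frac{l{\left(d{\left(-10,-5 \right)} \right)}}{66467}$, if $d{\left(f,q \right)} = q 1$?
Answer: $- \frac{11}{66467} \approx -0.0001655$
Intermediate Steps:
$d{\left(f,q \right)} = q$
$l{\left(D \right)} = -6 + D$
$\frac{l{\left(d{\left(-10,-5 \right)} \right)}}{66467} = \frac{-6 - 5}{66467} = \left(-11\right) \frac{1}{66467} = - \frac{11}{66467}$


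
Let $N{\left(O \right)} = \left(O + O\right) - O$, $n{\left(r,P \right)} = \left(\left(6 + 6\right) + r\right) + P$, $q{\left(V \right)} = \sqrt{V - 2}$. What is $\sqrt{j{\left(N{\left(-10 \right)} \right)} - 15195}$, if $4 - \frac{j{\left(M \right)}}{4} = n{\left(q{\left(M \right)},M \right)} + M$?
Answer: $\sqrt{-15147 - 8 i \sqrt{3}} \approx 0.0563 - 123.07 i$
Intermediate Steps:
$q{\left(V \right)} = \sqrt{-2 + V}$
$n{\left(r,P \right)} = 12 + P + r$ ($n{\left(r,P \right)} = \left(12 + r\right) + P = 12 + P + r$)
$N{\left(O \right)} = O$ ($N{\left(O \right)} = 2 O - O = O$)
$j{\left(M \right)} = -32 - 8 M - 4 \sqrt{-2 + M}$ ($j{\left(M \right)} = 16 - 4 \left(\left(12 + M + \sqrt{-2 + M}\right) + M\right) = 16 - 4 \left(12 + \sqrt{-2 + M} + 2 M\right) = 16 - \left(48 + 4 \sqrt{-2 + M} + 8 M\right) = -32 - 8 M - 4 \sqrt{-2 + M}$)
$\sqrt{j{\left(N{\left(-10 \right)} \right)} - 15195} = \sqrt{\left(-32 - -80 - 4 \sqrt{-2 - 10}\right) - 15195} = \sqrt{\left(-32 + 80 - 4 \sqrt{-12}\right) - 15195} = \sqrt{\left(-32 + 80 - 4 \cdot 2 i \sqrt{3}\right) - 15195} = \sqrt{\left(-32 + 80 - 8 i \sqrt{3}\right) - 15195} = \sqrt{\left(48 - 8 i \sqrt{3}\right) - 15195} = \sqrt{-15147 - 8 i \sqrt{3}}$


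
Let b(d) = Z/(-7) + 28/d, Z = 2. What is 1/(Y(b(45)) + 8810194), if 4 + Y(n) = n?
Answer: 315/2775209956 ≈ 1.1350e-7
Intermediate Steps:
b(d) = -2/7 + 28/d (b(d) = 2/(-7) + 28/d = 2*(-1/7) + 28/d = -2/7 + 28/d)
Y(n) = -4 + n
1/(Y(b(45)) + 8810194) = 1/((-4 + (-2/7 + 28/45)) + 8810194) = 1/((-4 + 106/315) + 8810194) = 1/(-1154/315 + 8810194) = 1/(2775209956/315) = 315/2775209956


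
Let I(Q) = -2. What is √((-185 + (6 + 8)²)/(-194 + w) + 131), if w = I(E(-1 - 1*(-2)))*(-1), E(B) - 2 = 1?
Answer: √75423/24 ≈ 11.443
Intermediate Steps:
E(B) = 3 (E(B) = 2 + 1 = 3)
w = 2 (w = -2*(-1) = 2)
√((-185 + (6 + 8)²)/(-194 + w) + 131) = √((-185 + (6 + 8)²)/(-194 + 2) + 131) = √((-185 + 14²)/(-192) + 131) = √((-185 + 196)*(-1/192) + 131) = √(11*(-1/192) + 131) = √(-11/192 + 131) = √(25141/192) = √75423/24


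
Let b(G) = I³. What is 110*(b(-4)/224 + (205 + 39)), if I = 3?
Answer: 3007565/112 ≈ 26853.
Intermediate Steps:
b(G) = 27 (b(G) = 3³ = 27)
110*(b(-4)/224 + (205 + 39)) = 110*(27/224 + (205 + 39)) = 110*(27*(1/224) + 244) = 110*(27/224 + 244) = 110*(54683/224) = 3007565/112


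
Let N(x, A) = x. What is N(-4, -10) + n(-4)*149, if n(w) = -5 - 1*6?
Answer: -1643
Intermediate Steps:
n(w) = -11 (n(w) = -5 - 6 = -11)
N(-4, -10) + n(-4)*149 = -4 - 11*149 = -4 - 1639 = -1643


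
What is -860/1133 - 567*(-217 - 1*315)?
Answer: 341761792/1133 ≈ 3.0164e+5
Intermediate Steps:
-860/1133 - 567*(-217 - 1*315) = -860*1/1133 - 567*(-217 - 315) = -860/1133 - 567*(-532) = -860/1133 + 301644 = 341761792/1133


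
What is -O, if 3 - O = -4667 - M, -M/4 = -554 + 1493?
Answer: -914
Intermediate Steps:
M = -3756 (M = -4*(-554 + 1493) = -4*939 = -3756)
O = 914 (O = 3 - (-4667 - 1*(-3756)) = 3 - (-4667 + 3756) = 3 - 1*(-911) = 3 + 911 = 914)
-O = -1*914 = -914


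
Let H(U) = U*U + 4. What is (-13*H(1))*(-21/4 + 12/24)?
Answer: 1235/4 ≈ 308.75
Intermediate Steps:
H(U) = 4 + U**2 (H(U) = U**2 + 4 = 4 + U**2)
(-13*H(1))*(-21/4 + 12/24) = (-13*(4 + 1**2))*(-21/4 + 12/24) = (-13*(4 + 1))*(-21*1/4 + 12*(1/24)) = (-13*5)*(-21/4 + 1/2) = -65*(-19/4) = 1235/4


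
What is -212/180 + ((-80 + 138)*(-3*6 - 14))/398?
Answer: -52307/8955 ≈ -5.8411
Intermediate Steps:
-212/180 + ((-80 + 138)*(-3*6 - 14))/398 = -212*1/180 + (58*(-18 - 14))*(1/398) = -53/45 + (58*(-32))*(1/398) = -53/45 - 1856*1/398 = -53/45 - 928/199 = -52307/8955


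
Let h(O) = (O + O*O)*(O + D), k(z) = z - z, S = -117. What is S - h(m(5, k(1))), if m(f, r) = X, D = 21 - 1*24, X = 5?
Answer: -177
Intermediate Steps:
k(z) = 0
D = -3 (D = 21 - 24 = -3)
m(f, r) = 5
h(O) = (-3 + O)*(O + O**2) (h(O) = (O + O*O)*(O - 3) = (O + O**2)*(-3 + O) = (-3 + O)*(O + O**2))
S - h(m(5, k(1))) = -117 - 5*(-3 + 5**2 - 2*5) = -117 - 5*(-3 + 25 - 10) = -117 - 5*12 = -117 - 1*60 = -117 - 60 = -177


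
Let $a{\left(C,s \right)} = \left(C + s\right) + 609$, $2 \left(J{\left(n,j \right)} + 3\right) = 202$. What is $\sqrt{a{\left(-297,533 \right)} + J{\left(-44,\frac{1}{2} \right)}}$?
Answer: $\sqrt{943} \approx 30.708$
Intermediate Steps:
$J{\left(n,j \right)} = 98$ ($J{\left(n,j \right)} = -3 + \frac{1}{2} \cdot 202 = -3 + 101 = 98$)
$a{\left(C,s \right)} = 609 + C + s$
$\sqrt{a{\left(-297,533 \right)} + J{\left(-44,\frac{1}{2} \right)}} = \sqrt{\left(609 - 297 + 533\right) + 98} = \sqrt{845 + 98} = \sqrt{943}$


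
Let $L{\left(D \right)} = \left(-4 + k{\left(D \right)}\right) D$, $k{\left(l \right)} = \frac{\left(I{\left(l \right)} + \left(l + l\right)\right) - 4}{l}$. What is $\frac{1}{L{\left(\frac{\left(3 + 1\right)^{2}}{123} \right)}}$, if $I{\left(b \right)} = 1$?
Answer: $- \frac{123}{401} \approx -0.30673$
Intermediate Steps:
$k{\left(l \right)} = \frac{-3 + 2 l}{l}$ ($k{\left(l \right)} = \frac{\left(1 + \left(l + l\right)\right) - 4}{l} = \frac{\left(1 + 2 l\right) - 4}{l} = \frac{-3 + 2 l}{l}$)
$L{\left(D \right)} = D \left(-2 - \frac{3}{D}\right)$ ($L{\left(D \right)} = \left(-4 + \left(2 - \frac{3}{D}\right)\right) D = \left(-2 - \frac{3}{D}\right) D = D \left(-2 - \frac{3}{D}\right)$)
$\frac{1}{L{\left(\frac{\left(3 + 1\right)^{2}}{123} \right)}} = \frac{1}{-3 - 2 \frac{\left(3 + 1\right)^{2}}{123}} = \frac{1}{-3 - 2 \cdot 4^{2} \cdot \frac{1}{123}} = \frac{1}{-3 - 2 \cdot 16 \cdot \frac{1}{123}} = \frac{1}{-3 - \frac{32}{123}} = \frac{1}{- \frac{401}{123}} = - \frac{123}{401}$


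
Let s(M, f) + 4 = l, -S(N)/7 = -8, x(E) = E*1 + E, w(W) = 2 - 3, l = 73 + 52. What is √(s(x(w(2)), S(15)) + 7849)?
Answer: √7970 ≈ 89.275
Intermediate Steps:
l = 125
w(W) = -1
x(E) = 2*E (x(E) = E + E = 2*E)
S(N) = 56 (S(N) = -7*(-8) = 56)
s(M, f) = 121 (s(M, f) = -4 + 125 = 121)
√(s(x(w(2)), S(15)) + 7849) = √(121 + 7849) = √7970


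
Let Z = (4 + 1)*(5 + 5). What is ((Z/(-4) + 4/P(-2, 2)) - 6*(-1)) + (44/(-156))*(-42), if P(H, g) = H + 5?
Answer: 521/78 ≈ 6.6795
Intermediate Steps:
Z = 50 (Z = 5*10 = 50)
P(H, g) = 5 + H
((Z/(-4) + 4/P(-2, 2)) - 6*(-1)) + (44/(-156))*(-42) = ((50/(-4) + 4/(5 - 2)) - 6*(-1)) + (44/(-156))*(-42) = ((50*(-1/4) + 4/3) + 6) + (44*(-1/156))*(-42) = ((-25/2 + 4*(1/3)) + 6) - 11/39*(-42) = ((-25/2 + 4/3) + 6) + 154/13 = (-67/6 + 6) + 154/13 = -31/6 + 154/13 = 521/78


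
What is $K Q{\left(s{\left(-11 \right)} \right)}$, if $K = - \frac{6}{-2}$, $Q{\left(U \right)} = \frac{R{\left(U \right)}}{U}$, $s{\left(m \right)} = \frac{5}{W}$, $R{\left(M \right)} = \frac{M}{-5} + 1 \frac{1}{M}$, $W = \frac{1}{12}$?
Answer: $- \frac{719}{1200} \approx -0.59917$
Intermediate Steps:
$W = \frac{1}{12} \approx 0.083333$
$R{\left(M \right)} = \frac{1}{M} - \frac{M}{5}$ ($R{\left(M \right)} = M \left(- \frac{1}{5}\right) + \frac{1}{M} = - \frac{M}{5} + \frac{1}{M} = \frac{1}{M} - \frac{M}{5}$)
$s{\left(m \right)} = 60$ ($s{\left(m \right)} = 5 \frac{1}{\frac{1}{12}} = 5 \cdot 12 = 60$)
$Q{\left(U \right)} = \frac{\frac{1}{U} - \frac{U}{5}}{U}$
$K = 3$ ($K = \left(-6\right) \left(- \frac{1}{2}\right) = 3$)
$K Q{\left(s{\left(-11 \right)} \right)} = 3 \left(- \frac{1}{5} + \frac{1}{3600}\right) = 3 \left(- \frac{719}{3600}\right) = - \frac{719}{1200}$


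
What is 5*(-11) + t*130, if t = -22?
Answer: -2915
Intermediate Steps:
5*(-11) + t*130 = 5*(-11) - 22*130 = -55 - 2860 = -2915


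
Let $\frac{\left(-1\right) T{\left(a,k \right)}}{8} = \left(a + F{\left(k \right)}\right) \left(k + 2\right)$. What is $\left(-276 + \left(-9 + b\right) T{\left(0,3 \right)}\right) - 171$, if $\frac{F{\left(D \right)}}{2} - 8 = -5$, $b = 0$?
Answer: $1713$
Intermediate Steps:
$F{\left(D \right)} = 6$ ($F{\left(D \right)} = 16 + 2 \left(-5\right) = 16 - 10 = 6$)
$T{\left(a,k \right)} = - 8 \left(2 + k\right) \left(6 + a\right)$ ($T{\left(a,k \right)} = - 8 \left(a + 6\right) \left(k + 2\right) = - 8 \left(6 + a\right) \left(2 + k\right) = - 8 \left(2 + k\right) \left(6 + a\right)$)
$\left(-276 + \left(-9 + b\right) T{\left(0,3 \right)}\right) - 171 = \left(-276 + \left(-9 + 0\right) \left(-96 - 144 - 0 - 0 \cdot 3\right)\right) - 171 = \left(-276 - 9 \left(-96 - 144 + 0 + 0\right)\right) - 171 = \left(-276 - -2160\right) - 171 = \left(-276 + 2160\right) - 171 = 1884 - 171 = 1713$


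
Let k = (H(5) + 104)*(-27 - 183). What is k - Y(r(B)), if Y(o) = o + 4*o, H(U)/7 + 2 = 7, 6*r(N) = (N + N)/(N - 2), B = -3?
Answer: -29191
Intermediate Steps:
r(N) = N/(3*(-2 + N)) (r(N) = ((N + N)/(N - 2))/6 = ((2*N)/(-2 + N))/6 = (2*N/(-2 + N))/6 = N/(3*(-2 + N)))
H(U) = 35 (H(U) = -14 + 7*7 = -14 + 49 = 35)
Y(o) = 5*o
k = -29190 (k = (35 + 104)*(-27 - 183) = 139*(-210) = -29190)
k - Y(r(B)) = -29190 - 5*(⅓)*(-3)/(-2 - 3) = -29190 - 5*(⅓)*(-3)/(-5) = -29190 - 5*(⅓)*(-3)*(-⅕) = -29190 - 5/5 = -29190 - 1*1 = -29190 - 1 = -29191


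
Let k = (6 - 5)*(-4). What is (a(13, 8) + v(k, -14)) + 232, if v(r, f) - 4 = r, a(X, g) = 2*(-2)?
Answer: 228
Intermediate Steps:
a(X, g) = -4
k = -4 (k = 1*(-4) = -4)
v(r, f) = 4 + r
(a(13, 8) + v(k, -14)) + 232 = (-4 + (4 - 4)) + 232 = (-4 + 0) + 232 = -4 + 232 = 228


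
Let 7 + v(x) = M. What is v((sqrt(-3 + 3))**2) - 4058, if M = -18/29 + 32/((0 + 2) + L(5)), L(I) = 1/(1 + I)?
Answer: -1527171/377 ≈ -4050.9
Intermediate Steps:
M = 5334/377 (M = -18/29 + 32/((0 + 2) + 1/(1 + 5)) = -18*1/29 + 32/(2 + 1/6) = -18/29 + 32/(2 + 1/6) = -18/29 + 32/(13/6) = -18/29 + 32*(6/13) = -18/29 + 192/13 = 5334/377 ≈ 14.149)
v(x) = 2695/377 (v(x) = -7 + 5334/377 = 2695/377)
v((sqrt(-3 + 3))**2) - 4058 = 2695/377 - 4058 = -1527171/377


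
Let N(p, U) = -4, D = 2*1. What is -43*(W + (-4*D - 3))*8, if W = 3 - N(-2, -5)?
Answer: 1376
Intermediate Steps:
D = 2
W = 7 (W = 3 - 1*(-4) = 3 + 4 = 7)
-43*(W + (-4*D - 3))*8 = -43*(7 + (-4*2 - 3))*8 = -43*(7 + (-8 - 3))*8 = -43*(7 - 11)*8 = -(-172)*8 = -43*(-32) = 1376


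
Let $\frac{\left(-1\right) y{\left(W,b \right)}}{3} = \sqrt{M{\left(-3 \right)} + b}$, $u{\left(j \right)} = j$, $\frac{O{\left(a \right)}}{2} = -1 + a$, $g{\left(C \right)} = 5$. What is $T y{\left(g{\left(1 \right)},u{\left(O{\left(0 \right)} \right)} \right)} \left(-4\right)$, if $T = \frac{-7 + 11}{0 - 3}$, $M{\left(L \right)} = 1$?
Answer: $- 16 i \approx - 16.0 i$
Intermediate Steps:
$O{\left(a \right)} = -2 + 2 a$ ($O{\left(a \right)} = 2 \left(-1 + a\right) = -2 + 2 a$)
$y{\left(W,b \right)} = - 3 \sqrt{1 + b}$
$T = - \frac{4}{3}$ ($T = \frac{4}{-3} = 4 \left(- \frac{1}{3}\right) = - \frac{4}{3} \approx -1.3333$)
$T y{\left(g{\left(1 \right)},u{\left(O{\left(0 \right)} \right)} \right)} \left(-4\right) = - \frac{4 \left(- 3 \sqrt{1 + \left(-2 + 2 \cdot 0\right)}\right)}{3} \left(-4\right) = - \frac{4 \left(- 3 \sqrt{1 + \left(-2 + 0\right)}\right)}{3} \left(-4\right) = - \frac{4 \left(- 3 \sqrt{1 - 2}\right)}{3} \left(-4\right) = - \frac{4 \left(- 3 \sqrt{-1}\right)}{3} \left(-4\right) = - \frac{4 \left(- 3 i\right)}{3} \left(-4\right) = 4 i \left(-4\right) = - 16 i$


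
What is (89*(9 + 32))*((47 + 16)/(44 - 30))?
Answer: 32841/2 ≈ 16421.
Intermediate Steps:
(89*(9 + 32))*((47 + 16)/(44 - 30)) = (89*41)*(63/14) = 3649*(63*(1/14)) = 3649*(9/2) = 32841/2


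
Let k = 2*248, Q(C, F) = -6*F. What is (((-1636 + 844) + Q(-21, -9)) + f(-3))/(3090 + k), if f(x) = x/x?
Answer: -67/326 ≈ -0.20552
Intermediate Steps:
f(x) = 1
k = 496
(((-1636 + 844) + Q(-21, -9)) + f(-3))/(3090 + k) = (((-1636 + 844) - 6*(-9)) + 1)/(3090 + 496) = ((-792 + 54) + 1)/3586 = (-738 + 1)*(1/3586) = -737*1/3586 = -67/326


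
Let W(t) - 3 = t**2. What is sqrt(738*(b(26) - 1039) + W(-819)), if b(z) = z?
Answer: I*sqrt(76830) ≈ 277.18*I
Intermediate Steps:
W(t) = 3 + t**2
sqrt(738*(b(26) - 1039) + W(-819)) = sqrt(738*(26 - 1039) + (3 + (-819)**2)) = sqrt(738*(-1013) + (3 + 670761)) = sqrt(-747594 + 670764) = sqrt(-76830) = I*sqrt(76830)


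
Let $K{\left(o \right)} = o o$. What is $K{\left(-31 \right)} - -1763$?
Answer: $2724$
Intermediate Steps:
$K{\left(o \right)} = o^{2}$
$K{\left(-31 \right)} - -1763 = \left(-31\right)^{2} - -1763 = 961 + 1763 = 2724$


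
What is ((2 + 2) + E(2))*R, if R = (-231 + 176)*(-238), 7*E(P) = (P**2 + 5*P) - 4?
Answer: 71060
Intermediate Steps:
E(P) = -4/7 + P**2/7 + 5*P/7 (E(P) = ((P**2 + 5*P) - 4)/7 = (-4 + P**2 + 5*P)/7 = -4/7 + P**2/7 + 5*P/7)
R = 13090 (R = -55*(-238) = 13090)
((2 + 2) + E(2))*R = ((2 + 2) + (-4/7 + (1/7)*2**2 + (5/7)*2))*13090 = (4 + (-4/7 + (1/7)*4 + 10/7))*13090 = (4 + (-4/7 + 4/7 + 10/7))*13090 = (4 + 10/7)*13090 = (38/7)*13090 = 71060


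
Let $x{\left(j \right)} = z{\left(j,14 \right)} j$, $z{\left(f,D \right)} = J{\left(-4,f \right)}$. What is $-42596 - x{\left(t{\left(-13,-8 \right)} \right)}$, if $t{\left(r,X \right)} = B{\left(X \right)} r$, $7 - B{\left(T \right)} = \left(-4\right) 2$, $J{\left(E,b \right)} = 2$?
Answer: $-42206$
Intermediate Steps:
$B{\left(T \right)} = 15$ ($B{\left(T \right)} = 7 - \left(-4\right) 2 = 7 - -8 = 7 + 8 = 15$)
$z{\left(f,D \right)} = 2$
$t{\left(r,X \right)} = 15 r$
$x{\left(j \right)} = 2 j$
$-42596 - x{\left(t{\left(-13,-8 \right)} \right)} = -42596 - 2 \cdot 15 \left(-13\right) = -42596 - 2 \left(-195\right) = -42596 - -390 = -42596 + 390 = -42206$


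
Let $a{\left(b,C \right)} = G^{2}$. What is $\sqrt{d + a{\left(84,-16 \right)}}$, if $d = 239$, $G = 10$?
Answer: $\sqrt{339} \approx 18.412$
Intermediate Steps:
$a{\left(b,C \right)} = 100$ ($a{\left(b,C \right)} = 10^{2} = 100$)
$\sqrt{d + a{\left(84,-16 \right)}} = \sqrt{239 + 100} = \sqrt{339}$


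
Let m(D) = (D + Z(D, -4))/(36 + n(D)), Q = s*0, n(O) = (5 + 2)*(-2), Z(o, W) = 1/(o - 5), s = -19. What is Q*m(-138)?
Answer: 0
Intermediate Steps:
Z(o, W) = 1/(-5 + o)
n(O) = -14 (n(O) = 7*(-2) = -14)
Q = 0 (Q = -19*0 = 0)
m(D) = D/22 + 1/(22*(-5 + D)) (m(D) = (D + 1/(-5 + D))/(36 - 14) = (D + 1/(-5 + D))/22 = (D + 1/(-5 + D))*(1/22) = D/22 + 1/(22*(-5 + D)))
Q*m(-138) = 0*((1 - 138*(-5 - 138))/(22*(-5 - 138))) = 0*((1/22)*(1 - 138*(-143))/(-143)) = 0*((1/22)*(-1/143)*(1 + 19734)) = 0*((1/22)*(-1/143)*19735) = 0*(-19735/3146) = 0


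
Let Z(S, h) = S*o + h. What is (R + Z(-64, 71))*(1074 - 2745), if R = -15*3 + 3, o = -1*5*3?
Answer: -1652619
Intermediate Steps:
o = -15 (o = -5*3 = -15)
Z(S, h) = h - 15*S (Z(S, h) = S*(-15) + h = -15*S + h = h - 15*S)
R = -42 (R = -45 + 3 = -42)
(R + Z(-64, 71))*(1074 - 2745) = (-42 + (71 - 15*(-64)))*(1074 - 2745) = (-42 + (71 + 960))*(-1671) = (-42 + 1031)*(-1671) = 989*(-1671) = -1652619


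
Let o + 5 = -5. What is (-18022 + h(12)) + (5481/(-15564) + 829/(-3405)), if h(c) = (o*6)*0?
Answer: -318371674867/17665140 ≈ -18023.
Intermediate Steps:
o = -10 (o = -5 - 5 = -10)
h(c) = 0 (h(c) = -10*6*0 = -60*0 = 0)
(-18022 + h(12)) + (5481/(-15564) + 829/(-3405)) = (-18022 + 0) + (5481/(-15564) + 829/(-3405)) = -18022 + (5481*(-1/15564) + 829*(-1/3405)) = -18022 + (-1827/5188 - 829/3405) = -18022 - 10521787/17665140 = -318371674867/17665140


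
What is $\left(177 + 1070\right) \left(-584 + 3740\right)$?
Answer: $3935532$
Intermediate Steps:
$\left(177 + 1070\right) \left(-584 + 3740\right) = 1247 \cdot 3156 = 3935532$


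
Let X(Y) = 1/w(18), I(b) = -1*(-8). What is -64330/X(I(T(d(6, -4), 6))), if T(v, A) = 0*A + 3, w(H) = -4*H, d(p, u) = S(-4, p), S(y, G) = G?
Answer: 4631760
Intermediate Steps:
d(p, u) = p
T(v, A) = 3 (T(v, A) = 0 + 3 = 3)
I(b) = 8
X(Y) = -1/72 (X(Y) = 1/(-4*18) = 1/(-72) = -1/72)
-64330/X(I(T(d(6, -4), 6))) = -64330/(-1/72) = -64330*(-72) = 4631760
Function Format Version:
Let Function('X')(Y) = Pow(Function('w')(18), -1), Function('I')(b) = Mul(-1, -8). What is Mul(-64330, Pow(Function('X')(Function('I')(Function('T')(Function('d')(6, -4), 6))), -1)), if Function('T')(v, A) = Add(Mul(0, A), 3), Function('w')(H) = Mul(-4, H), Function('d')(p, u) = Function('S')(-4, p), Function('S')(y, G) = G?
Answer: 4631760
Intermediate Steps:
Function('d')(p, u) = p
Function('T')(v, A) = 3 (Function('T')(v, A) = Add(0, 3) = 3)
Function('I')(b) = 8
Function('X')(Y) = Rational(-1, 72) (Function('X')(Y) = Pow(Mul(-4, 18), -1) = Pow(-72, -1) = Rational(-1, 72))
Mul(-64330, Pow(Function('X')(Function('I')(Function('T')(Function('d')(6, -4), 6))), -1)) = Mul(-64330, Pow(Rational(-1, 72), -1)) = Mul(-64330, -72) = 4631760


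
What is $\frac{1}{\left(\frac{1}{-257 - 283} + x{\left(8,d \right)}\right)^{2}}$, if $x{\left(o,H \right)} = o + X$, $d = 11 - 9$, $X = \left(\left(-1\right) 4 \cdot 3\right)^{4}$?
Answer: $\frac{291600}{125479404694081} \approx 2.3239 \cdot 10^{-9}$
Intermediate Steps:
$X = 20736$ ($X = \left(\left(-4\right) 3\right)^{4} = \left(-12\right)^{4} = 20736$)
$d = 2$ ($d = 11 - 9 = 2$)
$x{\left(o,H \right)} = 20736 + o$ ($x{\left(o,H \right)} = o + 20736 = 20736 + o$)
$\frac{1}{\left(\frac{1}{-257 - 283} + x{\left(8,d \right)}\right)^{2}} = \frac{1}{\left(\frac{1}{-257 - 283} + \left(20736 + 8\right)\right)^{2}} = \frac{1}{\left(\frac{1}{-540} + 20744\right)^{2}} = \frac{1}{\left(- \frac{1}{540} + 20744\right)^{2}} = \frac{1}{\left(\frac{11201759}{540}\right)^{2}} = \frac{1}{\frac{125479404694081}{291600}} = \frac{291600}{125479404694081}$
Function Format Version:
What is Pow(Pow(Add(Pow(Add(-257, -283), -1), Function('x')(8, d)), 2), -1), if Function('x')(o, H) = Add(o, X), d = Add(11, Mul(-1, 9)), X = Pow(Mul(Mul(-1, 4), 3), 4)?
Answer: Rational(291600, 125479404694081) ≈ 2.3239e-9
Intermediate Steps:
X = 20736 (X = Pow(Mul(-4, 3), 4) = Pow(-12, 4) = 20736)
d = 2 (d = Add(11, -9) = 2)
Function('x')(o, H) = Add(20736, o) (Function('x')(o, H) = Add(o, 20736) = Add(20736, o))
Pow(Pow(Add(Pow(Add(-257, -283), -1), Function('x')(8, d)), 2), -1) = Pow(Pow(Add(Pow(Add(-257, -283), -1), Add(20736, 8)), 2), -1) = Pow(Pow(Add(Pow(-540, -1), 20744), 2), -1) = Pow(Pow(Add(Rational(-1, 540), 20744), 2), -1) = Pow(Pow(Rational(11201759, 540), 2), -1) = Pow(Rational(125479404694081, 291600), -1) = Rational(291600, 125479404694081)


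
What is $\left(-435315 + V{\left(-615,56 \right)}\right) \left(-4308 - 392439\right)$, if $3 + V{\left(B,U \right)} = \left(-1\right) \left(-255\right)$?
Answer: $172609940061$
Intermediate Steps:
$V{\left(B,U \right)} = 252$ ($V{\left(B,U \right)} = -3 - -255 = -3 + 255 = 252$)
$\left(-435315 + V{\left(-615,56 \right)}\right) \left(-4308 - 392439\right) = \left(-435315 + 252\right) \left(-4308 - 392439\right) = \left(-435063\right) \left(-396747\right) = 172609940061$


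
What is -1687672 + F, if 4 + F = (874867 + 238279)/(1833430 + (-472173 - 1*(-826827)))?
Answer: -1846387869819/1094042 ≈ -1.6877e+6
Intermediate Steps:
F = -3819595/1094042 (F = -4 + (874867 + 238279)/(1833430 + (-472173 - 1*(-826827))) = -4 + 1113146/(1833430 + (-472173 + 826827)) = -4 + 1113146/(1833430 + 354654) = -4 + 1113146/2188084 = -4 + 1113146*(1/2188084) = -4 + 556573/1094042 = -3819595/1094042 ≈ -3.4913)
-1687672 + F = -1687672 - 3819595/1094042 = -1846387869819/1094042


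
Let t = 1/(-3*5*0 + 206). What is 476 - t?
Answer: 98055/206 ≈ 476.00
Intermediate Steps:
t = 1/206 (t = 1/(-15*0 + 206) = 1/(0 + 206) = 1/206 ≈ 0.0048544)
476 - t = 476 - 1*1/206 = 476 - 1/206 = 98055/206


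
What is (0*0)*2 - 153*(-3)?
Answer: 459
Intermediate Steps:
(0*0)*2 - 153*(-3) = 0*2 + 459 = 0 + 459 = 459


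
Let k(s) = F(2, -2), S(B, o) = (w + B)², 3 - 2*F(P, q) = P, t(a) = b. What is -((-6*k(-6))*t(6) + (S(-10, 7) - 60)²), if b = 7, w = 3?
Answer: -100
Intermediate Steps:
t(a) = 7
F(P, q) = 3/2 - P/2
S(B, o) = (3 + B)²
k(s) = ½ (k(s) = 3/2 - ½*2 = 3/2 - 1 = ½)
-((-6*k(-6))*t(6) + (S(-10, 7) - 60)²) = -(-6*½*7 + ((3 - 10)² - 60)²) = -(-3*7 + ((-7)² - 60)²) = -(-21 + (49 - 60)²) = -(-21 + (-11)²) = -(-21 + 121) = -1*100 = -100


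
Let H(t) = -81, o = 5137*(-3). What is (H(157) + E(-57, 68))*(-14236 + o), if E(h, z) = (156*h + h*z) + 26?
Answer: 380163481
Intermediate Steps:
o = -15411
E(h, z) = 26 + 156*h + h*z
(H(157) + E(-57, 68))*(-14236 + o) = (-81 + (26 + 156*(-57) - 57*68))*(-14236 - 15411) = (-81 + (26 - 8892 - 3876))*(-29647) = (-81 - 12742)*(-29647) = -12823*(-29647) = 380163481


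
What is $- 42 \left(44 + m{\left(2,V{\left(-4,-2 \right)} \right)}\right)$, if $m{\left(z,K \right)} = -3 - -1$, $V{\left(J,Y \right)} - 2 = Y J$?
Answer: $-1764$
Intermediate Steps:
$V{\left(J,Y \right)} = 2 + J Y$ ($V{\left(J,Y \right)} = 2 + Y J = 2 + J Y$)
$m{\left(z,K \right)} = -2$ ($m{\left(z,K \right)} = -3 + 1 = -2$)
$- 42 \left(44 + m{\left(2,V{\left(-4,-2 \right)} \right)}\right) = - 42 \left(44 - 2\right) = \left(-42\right) 42 = -1764$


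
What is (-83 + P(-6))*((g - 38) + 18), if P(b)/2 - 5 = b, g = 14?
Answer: 510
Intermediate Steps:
P(b) = 10 + 2*b
(-83 + P(-6))*((g - 38) + 18) = (-83 + (10 + 2*(-6)))*((14 - 38) + 18) = (-83 + (10 - 12))*(-24 + 18) = (-83 - 2)*(-6) = -85*(-6) = 510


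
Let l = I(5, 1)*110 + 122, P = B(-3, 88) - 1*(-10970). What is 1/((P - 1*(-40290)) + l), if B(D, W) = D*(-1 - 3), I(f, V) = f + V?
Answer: 1/52054 ≈ 1.9211e-5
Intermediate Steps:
I(f, V) = V + f
B(D, W) = -4*D (B(D, W) = D*(-4) = -4*D)
P = 10982 (P = -4*(-3) - 1*(-10970) = 12 + 10970 = 10982)
l = 782 (l = (1 + 5)*110 + 122 = 6*110 + 122 = 660 + 122 = 782)
1/((P - 1*(-40290)) + l) = 1/((10982 - 1*(-40290)) + 782) = 1/((10982 + 40290) + 782) = 1/(51272 + 782) = 1/52054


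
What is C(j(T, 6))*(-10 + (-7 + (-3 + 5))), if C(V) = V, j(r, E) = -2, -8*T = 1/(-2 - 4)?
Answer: 30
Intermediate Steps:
T = 1/48 (T = -1/(8*(-2 - 4)) = -⅛/(-6) = -⅛*(-⅙) = 1/48 ≈ 0.020833)
C(j(T, 6))*(-10 + (-7 + (-3 + 5))) = -2*(-10 + (-7 + (-3 + 5))) = -2*(-10 + (-7 + 2)) = -2*(-10 - 5) = -2*(-15) = 30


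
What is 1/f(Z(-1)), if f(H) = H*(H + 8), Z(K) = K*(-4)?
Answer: 1/48 ≈ 0.020833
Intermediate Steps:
Z(K) = -4*K
f(H) = H*(8 + H)
1/f(Z(-1)) = 1/((-4*(-1))*(8 - 4*(-1))) = 1/(4*(8 + 4)) = 1/(4*12) = 1/48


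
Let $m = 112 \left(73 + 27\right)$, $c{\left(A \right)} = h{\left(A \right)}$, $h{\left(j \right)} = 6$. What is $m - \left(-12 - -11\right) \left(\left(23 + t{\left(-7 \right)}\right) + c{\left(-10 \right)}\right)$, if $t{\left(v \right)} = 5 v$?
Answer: $11194$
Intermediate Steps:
$c{\left(A \right)} = 6$
$m = 11200$ ($m = 112 \cdot 100 = 11200$)
$m - \left(-12 - -11\right) \left(\left(23 + t{\left(-7 \right)}\right) + c{\left(-10 \right)}\right) = 11200 - \left(-12 - -11\right) \left(\left(23 + 5 \left(-7\right)\right) + 6\right) = 11200 - \left(-12 + 11\right) \left(\left(23 - 35\right) + 6\right) = 11200 - - (-12 + 6) = 11200 - \left(-1\right) \left(-6\right) = 11200 - 6 = 11194$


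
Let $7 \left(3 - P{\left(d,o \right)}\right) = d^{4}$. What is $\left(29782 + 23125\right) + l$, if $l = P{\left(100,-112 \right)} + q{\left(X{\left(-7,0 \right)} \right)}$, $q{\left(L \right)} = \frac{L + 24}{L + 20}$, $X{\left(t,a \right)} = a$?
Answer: $- \frac{498148108}{35} \approx -1.4233 \cdot 10^{7}$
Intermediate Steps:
$P{\left(d,o \right)} = 3 - \frac{d^{4}}{7}$
$q{\left(L \right)} = \frac{24 + L}{20 + L}$
$l = - \frac{499999853}{35}$ ($l = \left(3 - \frac{100^{4}}{7}\right) + \frac{24 + 0}{20 + 0} = \left(3 - \frac{100000000}{7}\right) + \frac{1}{20} \cdot 24 = - \frac{99999979}{7} + \frac{6}{5} = - \frac{499999853}{35} \approx -1.4286 \cdot 10^{7}$)
$\left(29782 + 23125\right) + l = \left(29782 + 23125\right) - \frac{499999853}{35} = 52907 - \frac{499999853}{35} = - \frac{498148108}{35}$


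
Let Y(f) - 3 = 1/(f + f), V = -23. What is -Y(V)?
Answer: -137/46 ≈ -2.9783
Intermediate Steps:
Y(f) = 3 + 1/(2*f) (Y(f) = 3 + 1/(f + f) = 3 + 1/(2*f))
-Y(V) = -(3 + (½)/(-23)) = -(3 + (½)*(-1/23)) = -(3 - 1/46) = -1*137/46 = -137/46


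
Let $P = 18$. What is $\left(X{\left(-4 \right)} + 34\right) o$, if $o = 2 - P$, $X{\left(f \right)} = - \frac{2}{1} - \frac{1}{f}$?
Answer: $-516$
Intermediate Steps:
$X{\left(f \right)} = -2 - \frac{1}{f}$ ($X{\left(f \right)} = \left(-2\right) 1 - \frac{1}{f} = -2 - \frac{1}{f}$)
$o = -16$ ($o = 2 - 18 = -16$)
$\left(X{\left(-4 \right)} + 34\right) o = \left(\left(-2 - \frac{1}{-4}\right) + 34\right) \left(-16\right) = \left(\left(-2 - - \frac{1}{4}\right) + 34\right) \left(-16\right) = \left(\left(-2 + \frac{1}{4}\right) + 34\right) \left(-16\right) = \left(- \frac{7}{4} + 34\right) \left(-16\right) = \frac{129}{4} \left(-16\right) = -516$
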